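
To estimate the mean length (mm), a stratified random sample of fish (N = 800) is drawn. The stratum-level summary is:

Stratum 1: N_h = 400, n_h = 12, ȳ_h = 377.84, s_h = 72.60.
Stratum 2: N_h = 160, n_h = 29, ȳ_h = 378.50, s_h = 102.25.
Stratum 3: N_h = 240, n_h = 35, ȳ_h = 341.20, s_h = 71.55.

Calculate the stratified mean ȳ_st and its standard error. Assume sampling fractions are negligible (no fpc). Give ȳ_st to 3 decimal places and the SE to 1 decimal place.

ȳ_st ≈ 366.980, SE ≈ 11.7

ȳ_st = Σ W_h ȳ_h = (400·377.84 + 160·378.50 + 240·341.20)/800 = 366.98000
V̂(ȳ_st) = Σ W_h² s_h²/n_h, with W_h = N_h/N and N = 800:
  stratum 1: (400/800)²·72.60²/12 = 109.807
  stratum 2: (160/800)²·102.25²/29 = 14.4208
  stratum 3: (240/800)²·71.55²/35 = 13.1642
V̂(ȳ_st) = 137.392
SE(ȳ_st) = √137.392 = 11.7215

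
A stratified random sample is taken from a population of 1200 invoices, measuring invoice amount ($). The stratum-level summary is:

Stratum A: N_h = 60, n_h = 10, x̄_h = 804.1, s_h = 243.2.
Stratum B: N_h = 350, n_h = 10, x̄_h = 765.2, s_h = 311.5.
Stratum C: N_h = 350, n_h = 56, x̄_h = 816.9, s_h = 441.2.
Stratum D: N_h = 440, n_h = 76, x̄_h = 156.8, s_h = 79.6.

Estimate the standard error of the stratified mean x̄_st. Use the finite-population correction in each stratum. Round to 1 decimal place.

SE(x̄_st) ≈ 32.7

V̂(x̄_st) = Σ W_h² (1 − n_h/N_h) s_h²/n_h, with W_h = N_h/N and N = 1200:
  stratum A: (60/1200)²·(1 − 10/60)·243.2²/10 = 12.3221
  stratum B: (350/1200)²·(1 − 10/350)·311.5²/10 = 801.864
  stratum C: (350/1200)²·(1 − 56/350)·441.2²/56 = 248.391
  stratum D: (440/1200)²·(1 − 76/440)·79.6²/76 = 9.27266
V̂(x̄_st) = 1071.85
SE(x̄_st) = √1071.85 = 32.7391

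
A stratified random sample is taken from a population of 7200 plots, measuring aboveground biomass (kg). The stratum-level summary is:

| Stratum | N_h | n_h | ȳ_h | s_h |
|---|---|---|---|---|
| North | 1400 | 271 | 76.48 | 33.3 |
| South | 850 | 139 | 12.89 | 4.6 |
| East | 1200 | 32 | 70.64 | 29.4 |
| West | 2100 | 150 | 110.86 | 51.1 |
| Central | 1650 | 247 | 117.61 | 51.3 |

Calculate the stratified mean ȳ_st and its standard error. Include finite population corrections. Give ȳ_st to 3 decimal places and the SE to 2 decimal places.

ȳ_st ≈ 87.453, SE ≈ 1.65

ȳ_st = Σ W_h ȳ_h = (1400·76.48 + 850·12.89 + 1200·70.64 + 2100·110.86 + 1650·117.61)/7200 = 87.45264
V̂(ȳ_st) = Σ W_h² (1 − n_h/N_h) s_h²/n_h, with W_h = N_h/N and N = 7200:
  stratum North: (1400/7200)²·(1 − 271/1400)·33.3²/271 = 0.12476
  stratum South: (850/7200)²·(1 − 139/850)·4.6²/139 = 0.0017747
  stratum East: (1200/7200)²·(1 − 32/1200)·29.4²/32 = 0.730304
  stratum West: (2100/7200)²·(1 − 150/2100)·51.1²/150 = 1.37512
  stratum Central: (1650/7200)²·(1 − 247/1650)·51.3²/247 = 0.475789
V̂(ȳ_st) = 2.70774
SE(ȳ_st) = √2.70774 = 1.64552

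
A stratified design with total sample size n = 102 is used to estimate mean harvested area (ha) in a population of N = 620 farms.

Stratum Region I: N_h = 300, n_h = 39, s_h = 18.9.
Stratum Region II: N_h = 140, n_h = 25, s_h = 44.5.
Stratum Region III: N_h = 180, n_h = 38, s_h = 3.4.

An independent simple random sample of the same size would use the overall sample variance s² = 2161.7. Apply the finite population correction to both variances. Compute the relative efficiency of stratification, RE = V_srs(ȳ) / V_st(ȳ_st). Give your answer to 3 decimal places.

RE ≈ 3.403

V̂(ȳ_st) = Σ W_h² (1 − n_h/N_h) s_h²/n_h, with W_h = N_h/N and N = 620:
  stratum Region I: (300/620)²·(1 − 39/300)·18.9²/39 = 1.86568
  stratum Region II: (140/620)²·(1 − 25/140)·44.5²/25 = 3.31759
  stratum Region III: (180/620)²·(1 − 38/180)·3.4²/38 = 0.0202279
V_st = 5.2035
V_srs = (1 − 102/620)·2161.7/102 = 17.7065
Relative efficiency = V_srs / V_st = 17.7065/5.2035 = 3.4028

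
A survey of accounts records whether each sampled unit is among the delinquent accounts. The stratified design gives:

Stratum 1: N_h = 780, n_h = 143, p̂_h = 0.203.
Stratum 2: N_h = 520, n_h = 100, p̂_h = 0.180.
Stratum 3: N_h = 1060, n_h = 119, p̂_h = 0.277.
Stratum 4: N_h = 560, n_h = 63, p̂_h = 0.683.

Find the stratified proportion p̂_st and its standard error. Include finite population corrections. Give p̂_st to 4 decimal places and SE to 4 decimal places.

p̂_st ≈ 0.3178, SE ≈ 0.0204

N = 2920; stratum weights W_h = N_h/N.
p̂_st = Σ W_h p̂_h = (780·0.203 + 520·0.180 + 1060·0.277 + 560·0.683)/2920 = 0.31782
V̂(p̂_st) = Σ W_h² (1 − n_h/N_h) p̂_h(1−p̂_h)/(n_h−1):
  stratum 1: (780/2920)²·(1 − 143/780)·0.203·0.797/142 = 6.63948e-05
  stratum 2: (520/2920)²·(1 − 100/520)·0.180·0.820/99 = 3.8189e-05
  stratum 3: (1060/2920)²·(1 − 119/1060)·0.277·0.723/118 = 0.000198548
  stratum 4: (560/2920)²·(1 − 63/560)·0.683·0.317/62 = 0.00011399
V̂(p̂_st) = 0.000417122; SE = √V̂ = 0.0204236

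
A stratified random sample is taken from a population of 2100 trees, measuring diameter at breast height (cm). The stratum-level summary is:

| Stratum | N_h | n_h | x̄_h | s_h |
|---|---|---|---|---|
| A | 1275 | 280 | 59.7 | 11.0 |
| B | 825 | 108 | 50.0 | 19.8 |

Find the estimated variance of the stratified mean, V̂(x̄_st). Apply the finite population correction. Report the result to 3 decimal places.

V̂(x̄_st) ≈ 0.611

V̂(x̄_st) = Σ W_h² (1 − n_h/N_h) s_h²/n_h, with W_h = N_h/N and N = 2100:
  stratum A: (1275/2100)²·(1 − 280/1275)·11.0²/280 = 0.124315
  stratum B: (825/2100)²·(1 − 108/825)·19.8²/108 = 0.486902
V̂(x̄_st) = 0.611216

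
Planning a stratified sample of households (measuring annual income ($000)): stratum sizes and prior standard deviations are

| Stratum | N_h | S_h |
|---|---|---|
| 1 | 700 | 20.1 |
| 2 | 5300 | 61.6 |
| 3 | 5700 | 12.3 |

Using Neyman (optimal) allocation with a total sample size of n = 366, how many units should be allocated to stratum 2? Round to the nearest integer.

291

Neyman allocation: n_h = n · N_h S_h / Σ N_i S_i, with n = 366.
  stratum 1: N_h·S_h = 700·20.1 = 14070.00
  stratum 2: N_h·S_h = 5300·61.6 = 326480.00
  stratum 3: N_h·S_h = 5700·12.3 = 70110.00
Σ N_h S_h = 410660.00
n for stratum 2 = 366·326480.00/410660.00 = 290.975 → 291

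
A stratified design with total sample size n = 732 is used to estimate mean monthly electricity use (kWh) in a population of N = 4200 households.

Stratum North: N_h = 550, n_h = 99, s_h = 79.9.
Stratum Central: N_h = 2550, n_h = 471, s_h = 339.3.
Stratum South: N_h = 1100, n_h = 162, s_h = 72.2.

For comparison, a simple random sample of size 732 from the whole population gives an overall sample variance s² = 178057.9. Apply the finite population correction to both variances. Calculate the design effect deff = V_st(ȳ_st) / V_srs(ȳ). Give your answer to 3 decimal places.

deff ≈ 0.380

V̂(ȳ_st) = Σ W_h² (1 − n_h/N_h) s_h²/n_h, with W_h = N_h/N and N = 4200:
  stratum North: (550/4200)²·(1 − 99/550)·79.9²/99 = 0.906774
  stratum Central: (2550/4200)²·(1 − 471/2550)·339.3²/471 = 73.4586
  stratum South: (1100/4200)²·(1 − 162/1100)·72.2²/162 = 1.88216
V_st = 76.2476
V_srs = (1 − 732/4200)·178057.9/732 = 200.854
deff = V_st / V_srs = 76.2476/200.854 = 0.3796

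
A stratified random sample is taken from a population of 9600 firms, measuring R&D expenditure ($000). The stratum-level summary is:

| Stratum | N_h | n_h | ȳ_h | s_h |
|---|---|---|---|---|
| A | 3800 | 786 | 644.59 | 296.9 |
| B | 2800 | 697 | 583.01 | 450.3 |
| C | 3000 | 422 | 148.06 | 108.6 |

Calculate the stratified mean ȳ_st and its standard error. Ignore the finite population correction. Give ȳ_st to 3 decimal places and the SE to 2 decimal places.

ȳ_st = Σ W_h ȳ_h = (3800·644.59 + 2800·583.01 + 3000·148.06)/9600 = 471.46354
V̂(ȳ_st) = Σ W_h² s_h²/n_h, with W_h = N_h/N and N = 9600:
  stratum A: (3800/9600)²·296.9²/786 = 17.5721
  stratum B: (2800/9600)²·450.3²/697 = 24.7483
  stratum C: (3000/9600)²·108.6²/422 = 2.72927
V̂(ȳ_st) = 45.0496
SE(ȳ_st) = √45.0496 = 6.7119

ȳ_st ≈ 471.464, SE ≈ 6.71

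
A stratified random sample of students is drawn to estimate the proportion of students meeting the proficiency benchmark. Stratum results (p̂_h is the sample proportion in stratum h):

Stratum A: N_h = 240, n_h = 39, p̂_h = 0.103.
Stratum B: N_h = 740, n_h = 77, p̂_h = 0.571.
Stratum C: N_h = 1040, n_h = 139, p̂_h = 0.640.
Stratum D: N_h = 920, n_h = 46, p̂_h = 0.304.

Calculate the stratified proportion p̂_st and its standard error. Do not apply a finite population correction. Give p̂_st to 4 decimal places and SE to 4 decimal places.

N = 2940; stratum weights W_h = N_h/N.
p̂_st = Σ W_h p̂_h = (240·0.103 + 740·0.571 + 1040·0.640 + 920·0.304)/2940 = 0.47365
V̂(p̂_st) = Σ W_h² p̂_h(1−p̂_h)/(n_h−1):
  stratum A: (240/2940)²·0.103·0.897/38 = 1.62022e-05
  stratum B: (740/2940)²·0.571·0.429/76 = 0.000204197
  stratum C: (1040/2940)²·0.640·0.360/138 = 0.000208918
  stratum D: (920/2940)²·0.304·0.696/45 = 0.000460417
V̂(p̂_st) = 0.000889734; SE = √V̂ = 0.0298284

p̂_st ≈ 0.4737, SE ≈ 0.0298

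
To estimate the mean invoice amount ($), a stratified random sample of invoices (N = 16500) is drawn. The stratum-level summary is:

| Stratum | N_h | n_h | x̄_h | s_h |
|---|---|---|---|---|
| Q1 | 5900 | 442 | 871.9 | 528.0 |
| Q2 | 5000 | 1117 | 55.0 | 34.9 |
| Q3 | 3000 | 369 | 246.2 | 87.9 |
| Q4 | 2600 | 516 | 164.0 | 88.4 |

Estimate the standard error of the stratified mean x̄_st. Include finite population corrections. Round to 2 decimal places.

SE(x̄_st) ≈ 8.69

V̂(x̄_st) = Σ W_h² (1 − n_h/N_h) s_h²/n_h, with W_h = N_h/N and N = 16500:
  stratum Q1: (5900/16500)²·(1 − 442/5900)·528.0²/442 = 74.6042
  stratum Q2: (5000/16500)²·(1 − 1117/5000)·34.9²/1117 = 0.077762
  stratum Q3: (3000/16500)²·(1 − 369/3000)·87.9²/369 = 0.607052
  stratum Q4: (2600/16500)²·(1 − 516/2600)·88.4²/516 = 0.30141
V̂(x̄_st) = 75.5904
SE(x̄_st) = √75.5904 = 8.69427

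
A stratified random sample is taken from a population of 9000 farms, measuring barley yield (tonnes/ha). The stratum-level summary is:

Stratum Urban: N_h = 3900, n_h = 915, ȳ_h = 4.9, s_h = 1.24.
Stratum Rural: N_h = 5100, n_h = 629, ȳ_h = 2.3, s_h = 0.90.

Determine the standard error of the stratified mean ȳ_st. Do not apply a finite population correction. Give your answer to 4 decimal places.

V̂(ȳ_st) = Σ W_h² s_h²/n_h, with W_h = N_h/N and N = 9000:
  stratum Urban: (3900/9000)²·1.24²/915 = 0.000315549
  stratum Rural: (5100/9000)²·0.90²/629 = 0.000413514
V̂(ȳ_st) = 0.000729062
SE(ȳ_st) = √0.000729062 = 0.0270012

SE(ȳ_st) ≈ 0.0270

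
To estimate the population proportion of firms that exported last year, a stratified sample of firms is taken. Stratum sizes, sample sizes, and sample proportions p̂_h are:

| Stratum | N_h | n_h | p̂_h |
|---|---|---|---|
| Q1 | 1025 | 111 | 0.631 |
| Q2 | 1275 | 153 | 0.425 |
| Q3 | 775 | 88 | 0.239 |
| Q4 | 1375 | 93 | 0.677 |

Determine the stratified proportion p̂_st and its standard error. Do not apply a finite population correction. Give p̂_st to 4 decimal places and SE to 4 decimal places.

p̂_st ≈ 0.5179, SE ≈ 0.0231

N = 4450; stratum weights W_h = N_h/N.
p̂_st = Σ W_h p̂_h = (1025·0.631 + 1275·0.425 + 775·0.239 + 1375·0.677)/4450 = 0.51792
V̂(p̂_st) = Σ W_h² p̂_h(1−p̂_h)/(n_h−1):
  stratum Q1: (1025/4450)²·0.631·0.369/110 = 0.000112303
  stratum Q2: (1275/4450)²·0.425·0.575/152 = 0.000131982
  stratum Q3: (775/4450)²·0.239·0.761/87 = 6.34084e-05
  stratum Q4: (1375/4450)²·0.677·0.323/92 = 0.000226928
V̂(p̂_st) = 0.000534621; SE = √V̂ = 0.0231219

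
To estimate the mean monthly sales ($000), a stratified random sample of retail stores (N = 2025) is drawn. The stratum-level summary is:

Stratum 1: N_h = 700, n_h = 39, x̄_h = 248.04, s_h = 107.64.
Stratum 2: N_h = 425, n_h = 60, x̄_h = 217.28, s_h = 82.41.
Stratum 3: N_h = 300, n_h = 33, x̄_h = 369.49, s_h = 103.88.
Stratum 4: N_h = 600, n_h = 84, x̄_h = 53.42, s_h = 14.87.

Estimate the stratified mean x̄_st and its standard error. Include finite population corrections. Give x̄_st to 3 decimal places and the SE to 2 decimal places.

x̄_st ≈ 201.912, SE ≈ 6.66

x̄_st = Σ W_h x̄_h = (700·248.04 + 425·217.28 + 300·369.49 + 600·53.42)/2025 = 201.91160
V̂(x̄_st) = Σ W_h² (1 − n_h/N_h) s_h²/n_h, with W_h = N_h/N and N = 2025:
  stratum 1: (700/2025)²·(1 − 39/700)·107.64²/39 = 33.5222
  stratum 2: (425/2025)²·(1 − 60/425)·82.41²/60 = 4.28194
  stratum 3: (300/2025)²·(1 − 33/300)·103.88²/33 = 6.38752
  stratum 4: (600/2025)²·(1 − 84/600)·14.87²/84 = 0.198744
V̂(x̄_st) = 44.3904
SE(x̄_st) = √44.3904 = 6.66261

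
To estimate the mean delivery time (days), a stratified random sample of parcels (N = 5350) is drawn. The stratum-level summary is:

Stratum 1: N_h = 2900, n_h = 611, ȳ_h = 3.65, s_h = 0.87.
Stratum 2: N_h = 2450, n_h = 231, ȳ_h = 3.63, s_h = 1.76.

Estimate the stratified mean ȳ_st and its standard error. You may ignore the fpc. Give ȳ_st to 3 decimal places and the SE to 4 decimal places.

ȳ_st ≈ 3.641, SE ≈ 0.0564

ȳ_st = Σ W_h ȳ_h = (2900·3.65 + 2450·3.63)/5350 = 3.64084
V̂(ȳ_st) = Σ W_h² s_h²/n_h, with W_h = N_h/N and N = 5350:
  stratum 1: (2900/5350)²·0.87²/611 = 0.000363987
  stratum 2: (2450/5350)²·1.76²/231 = 0.00281215
V̂(ȳ_st) = 0.00317613
SE(ȳ_st) = √0.00317613 = 0.0563572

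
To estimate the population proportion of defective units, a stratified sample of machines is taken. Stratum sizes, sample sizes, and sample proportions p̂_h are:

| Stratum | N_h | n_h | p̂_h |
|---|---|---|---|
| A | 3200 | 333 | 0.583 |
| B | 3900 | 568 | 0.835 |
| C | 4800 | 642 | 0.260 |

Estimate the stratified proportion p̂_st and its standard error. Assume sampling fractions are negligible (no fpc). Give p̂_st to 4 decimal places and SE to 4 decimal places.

N = 11900; stratum weights W_h = N_h/N.
p̂_st = Σ W_h p̂_h = (3200·0.583 + 3900·0.835 + 4800·0.260)/11900 = 0.53530
V̂(p̂_st) = Σ W_h² p̂_h(1−p̂_h)/(n_h−1):
  stratum A: (3200/11900)²·0.583·0.417/332 = 5.29508e-05
  stratum B: (3900/11900)²·0.835·0.165/567 = 2.60989e-05
  stratum C: (4800/11900)²·0.260·0.740/641 = 4.88355e-05
V̂(p̂_st) = 0.000127885; SE = √V̂ = 0.0113086

p̂_st ≈ 0.5353, SE ≈ 0.0113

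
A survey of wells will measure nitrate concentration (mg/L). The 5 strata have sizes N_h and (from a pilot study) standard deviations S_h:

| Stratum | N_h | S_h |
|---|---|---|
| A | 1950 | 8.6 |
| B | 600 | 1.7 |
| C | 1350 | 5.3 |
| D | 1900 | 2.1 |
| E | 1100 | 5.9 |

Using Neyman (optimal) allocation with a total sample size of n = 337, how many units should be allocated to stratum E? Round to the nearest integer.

Neyman allocation: n_h = n · N_h S_h / Σ N_i S_i, with n = 337.
  stratum A: N_h·S_h = 1950·8.6 = 16770.00
  stratum B: N_h·S_h = 600·1.7 = 1020.00
  stratum C: N_h·S_h = 1350·5.3 = 7155.00
  stratum D: N_h·S_h = 1900·2.1 = 3990.00
  stratum E: N_h·S_h = 1100·5.9 = 6490.00
Σ N_h S_h = 35425.00
n for stratum E = 337·6490.00/35425.00 = 61.740 → 62

62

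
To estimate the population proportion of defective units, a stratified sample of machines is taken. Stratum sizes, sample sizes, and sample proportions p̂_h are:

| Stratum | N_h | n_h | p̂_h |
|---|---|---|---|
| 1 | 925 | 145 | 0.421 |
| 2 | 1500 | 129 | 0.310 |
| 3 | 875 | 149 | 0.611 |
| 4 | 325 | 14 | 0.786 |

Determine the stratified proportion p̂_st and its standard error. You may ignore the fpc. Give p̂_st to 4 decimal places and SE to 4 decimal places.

N = 3625; stratum weights W_h = N_h/N.
p̂_st = Σ W_h p̂_h = (925·0.421 + 1500·0.310 + 875·0.611 + 325·0.786)/3625 = 0.45366
V̂(p̂_st) = Σ W_h² p̂_h(1−p̂_h)/(n_h−1):
  stratum 1: (925/3625)²·0.421·0.579/144 = 0.000110221
  stratum 2: (1500/3625)²·0.310·0.690/128 = 0.000286133
  stratum 3: (875/3625)²·0.611·0.389/148 = 9.35684e-05
  stratum 4: (325/3625)²·0.786·0.214/13 = 0.000104002
V̂(p̂_st) = 0.000593925; SE = √V̂ = 0.0243706

p̂_st ≈ 0.4537, SE ≈ 0.0244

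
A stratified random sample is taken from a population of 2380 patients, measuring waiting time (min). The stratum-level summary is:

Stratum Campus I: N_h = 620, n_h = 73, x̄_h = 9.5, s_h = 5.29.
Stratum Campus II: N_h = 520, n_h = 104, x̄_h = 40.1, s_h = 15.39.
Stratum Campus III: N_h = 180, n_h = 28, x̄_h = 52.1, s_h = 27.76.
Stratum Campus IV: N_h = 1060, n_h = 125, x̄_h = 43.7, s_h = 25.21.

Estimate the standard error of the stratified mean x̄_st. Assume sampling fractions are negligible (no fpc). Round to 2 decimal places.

V̂(x̄_st) = Σ W_h² s_h²/n_h, with W_h = N_h/N and N = 2380:
  stratum Campus I: (620/2380)²·5.29²/73 = 0.0260146
  stratum Campus II: (520/2380)²·15.39²/104 = 0.108717
  stratum Campus III: (180/2380)²·27.76²/28 = 0.157424
  stratum Campus IV: (1060/2380)²·25.21²/125 = 1.00854
V̂(x̄_st) = 1.3007
SE(x̄_st) = √1.3007 = 1.14048

SE(x̄_st) ≈ 1.14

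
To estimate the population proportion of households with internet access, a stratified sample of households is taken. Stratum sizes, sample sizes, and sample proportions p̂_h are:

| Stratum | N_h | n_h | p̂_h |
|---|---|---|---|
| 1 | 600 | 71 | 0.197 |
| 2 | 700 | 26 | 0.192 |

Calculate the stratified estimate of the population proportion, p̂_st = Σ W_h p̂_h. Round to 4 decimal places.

N = 1300; stratum weights W_h = N_h/N.
p̂_st = Σ W_h p̂_h = (600·0.197 + 700·0.192)/1300 = 0.19431

p̂_st ≈ 0.1943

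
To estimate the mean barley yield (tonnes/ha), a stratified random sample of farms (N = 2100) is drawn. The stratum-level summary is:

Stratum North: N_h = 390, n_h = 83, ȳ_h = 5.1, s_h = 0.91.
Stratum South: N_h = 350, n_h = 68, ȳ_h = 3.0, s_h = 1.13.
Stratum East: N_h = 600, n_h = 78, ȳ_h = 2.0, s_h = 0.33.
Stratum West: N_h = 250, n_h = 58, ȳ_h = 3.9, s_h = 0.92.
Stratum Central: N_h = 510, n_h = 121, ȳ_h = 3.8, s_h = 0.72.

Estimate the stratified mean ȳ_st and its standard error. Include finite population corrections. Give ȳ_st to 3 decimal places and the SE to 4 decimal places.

ȳ_st = Σ W_h ȳ_h = (390·5.1 + 350·3.0 + 600·2.0 + 250·3.9 + 510·3.8)/2100 = 3.40571
V̂(ȳ_st) = Σ W_h² (1 − n_h/N_h) s_h²/n_h, with W_h = N_h/N and N = 2100:
  stratum North: (390/2100)²·(1 − 83/390)·0.91²/83 = 0.000270875
  stratum South: (350/2100)²·(1 − 68/350)·1.13²/68 = 0.000420268
  stratum East: (600/2100)²·(1 − 78/600)·0.33²/78 = 9.91554e-05
  stratum West: (250/2100)²·(1 − 58/250)·0.92²/58 = 0.000158837
  stratum Central: (510/2100)²·(1 − 121/510)·0.72²/121 = 0.000192735
V̂(ȳ_st) = 0.00114187
SE(ȳ_st) = √0.00114187 = 0.0337916

ȳ_st ≈ 3.406, SE ≈ 0.0338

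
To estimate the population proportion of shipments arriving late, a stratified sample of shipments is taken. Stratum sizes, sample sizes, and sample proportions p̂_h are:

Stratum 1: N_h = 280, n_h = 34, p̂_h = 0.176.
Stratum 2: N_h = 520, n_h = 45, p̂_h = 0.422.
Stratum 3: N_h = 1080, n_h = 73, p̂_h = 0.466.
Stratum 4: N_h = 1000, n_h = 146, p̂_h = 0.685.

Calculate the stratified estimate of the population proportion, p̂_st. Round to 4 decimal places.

p̂_st ≈ 0.5059

N = 2880; stratum weights W_h = N_h/N.
p̂_st = Σ W_h p̂_h = (280·0.176 + 520·0.422 + 1080·0.466 + 1000·0.685)/2880 = 0.50590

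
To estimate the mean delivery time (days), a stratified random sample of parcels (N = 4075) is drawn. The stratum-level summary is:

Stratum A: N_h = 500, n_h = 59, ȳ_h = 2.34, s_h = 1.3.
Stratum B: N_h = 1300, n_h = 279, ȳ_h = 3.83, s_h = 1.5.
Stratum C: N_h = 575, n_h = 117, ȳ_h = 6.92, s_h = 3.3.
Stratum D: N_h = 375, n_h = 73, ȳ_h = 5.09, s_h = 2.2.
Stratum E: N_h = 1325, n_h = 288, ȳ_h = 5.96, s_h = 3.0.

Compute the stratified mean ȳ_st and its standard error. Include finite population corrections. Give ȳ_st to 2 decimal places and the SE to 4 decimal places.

ȳ_st = Σ W_h ȳ_h = (500·2.34 + 1300·3.83 + 575·6.92 + 375·5.09 + 1325·5.96)/4075 = 4.89172
V̂(ȳ_st) = Σ W_h² (1 − n_h/N_h) s_h²/n_h, with W_h = N_h/N and N = 4075:
  stratum A: (500/4075)²·(1 − 59/500)·1.3²/59 = 0.000380354
  stratum B: (1300/4075)²·(1 − 279/1300)·1.5²/279 = 0.000644603
  stratum C: (575/4075)²·(1 − 117/575)·3.3²/117 = 0.00147611
  stratum D: (375/4075)²·(1 − 73/375)·2.2²/73 = 0.000452174
  stratum E: (1325/4075)²·(1 − 288/1325)·3.0²/288 = 0.00258577
V̂(ȳ_st) = 0.00553901
SE(ȳ_st) = √0.00553901 = 0.0744245

ȳ_st ≈ 4.89, SE ≈ 0.0744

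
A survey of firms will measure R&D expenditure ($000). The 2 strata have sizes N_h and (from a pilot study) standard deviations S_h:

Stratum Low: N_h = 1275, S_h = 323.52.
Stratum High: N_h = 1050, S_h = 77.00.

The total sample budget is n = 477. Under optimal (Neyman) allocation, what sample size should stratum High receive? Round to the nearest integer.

Neyman allocation: n_h = n · N_h S_h / Σ N_i S_i, with n = 477.
  stratum Low: N_h·S_h = 1275·323.52 = 412488.00
  stratum High: N_h·S_h = 1050·77.00 = 80850.00
Σ N_h S_h = 493338.00
n for stratum High = 477·80850.00/493338.00 = 78.172 → 78

78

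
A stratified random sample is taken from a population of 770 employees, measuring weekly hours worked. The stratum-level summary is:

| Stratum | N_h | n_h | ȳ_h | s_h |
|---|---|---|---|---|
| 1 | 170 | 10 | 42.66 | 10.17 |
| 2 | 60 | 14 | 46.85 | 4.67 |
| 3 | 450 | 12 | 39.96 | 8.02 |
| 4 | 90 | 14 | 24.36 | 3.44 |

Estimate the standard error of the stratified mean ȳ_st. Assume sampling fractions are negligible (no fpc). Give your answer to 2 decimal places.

V̂(ȳ_st) = Σ W_h² s_h²/n_h, with W_h = N_h/N and N = 770:
  stratum 1: (170/770)²·10.17²/10 = 0.504148
  stratum 2: (60/770)²·4.67²/14 = 0.0094586
  stratum 3: (450/770)²·8.02²/12 = 1.83067
  stratum 4: (90/770)²·3.44²/14 = 0.0115476
V̂(ȳ_st) = 2.35583
SE(ȳ_st) = √2.35583 = 1.53487

SE(ȳ_st) ≈ 1.53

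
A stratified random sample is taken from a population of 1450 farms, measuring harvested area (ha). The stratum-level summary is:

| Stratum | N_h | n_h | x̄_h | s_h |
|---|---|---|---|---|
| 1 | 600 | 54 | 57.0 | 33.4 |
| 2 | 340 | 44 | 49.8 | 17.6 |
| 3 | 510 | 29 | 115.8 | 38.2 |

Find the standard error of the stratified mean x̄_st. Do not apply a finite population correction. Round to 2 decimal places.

SE(x̄_st) ≈ 3.19

V̂(x̄_st) = Σ W_h² s_h²/n_h, with W_h = N_h/N and N = 1450:
  stratum 1: (600/1450)²·33.4²/54 = 3.53725
  stratum 2: (340/1450)²·17.6²/44 = 0.387074
  stratum 3: (510/1450)²·38.2²/29 = 6.22491
V̂(x̄_st) = 10.1492
SE(x̄_st) = √10.1492 = 3.18579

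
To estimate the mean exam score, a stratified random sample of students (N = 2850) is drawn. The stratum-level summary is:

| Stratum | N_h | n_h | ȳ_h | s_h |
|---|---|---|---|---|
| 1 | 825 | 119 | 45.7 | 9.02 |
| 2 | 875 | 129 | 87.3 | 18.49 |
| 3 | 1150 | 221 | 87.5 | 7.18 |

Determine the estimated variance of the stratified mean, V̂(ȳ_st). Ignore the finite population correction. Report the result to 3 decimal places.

V̂(ȳ_st) ≈ 0.345

V̂(ȳ_st) = Σ W_h² s_h²/n_h, with W_h = N_h/N and N = 2850:
  stratum 1: (825/2850)²·9.02²/119 = 0.0572907
  stratum 2: (875/2850)²·18.49²/129 = 0.24981
  stratum 3: (1150/2850)²·7.18²/221 = 0.0379807
V̂(ȳ_st) = 0.345082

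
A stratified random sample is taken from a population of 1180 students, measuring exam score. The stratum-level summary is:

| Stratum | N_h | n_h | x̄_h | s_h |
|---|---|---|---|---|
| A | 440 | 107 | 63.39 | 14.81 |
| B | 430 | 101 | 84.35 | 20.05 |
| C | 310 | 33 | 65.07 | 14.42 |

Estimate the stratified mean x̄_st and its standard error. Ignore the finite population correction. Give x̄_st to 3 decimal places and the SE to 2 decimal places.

x̄_st ≈ 71.469, SE ≈ 1.12

x̄_st = Σ W_h x̄_h = (440·63.39 + 430·84.35 + 310·65.07)/1180 = 71.46932
V̂(x̄_st) = Σ W_h² s_h²/n_h, with W_h = N_h/N and N = 1180:
  stratum A: (440/1180)²·14.81²/107 = 0.285015
  stratum B: (430/1180)²·20.05²/101 = 0.528543
  stratum C: (310/1180)²·14.42²/33 = 0.434887
V̂(x̄_st) = 1.24844
SE(x̄_st) = √1.24844 = 1.11734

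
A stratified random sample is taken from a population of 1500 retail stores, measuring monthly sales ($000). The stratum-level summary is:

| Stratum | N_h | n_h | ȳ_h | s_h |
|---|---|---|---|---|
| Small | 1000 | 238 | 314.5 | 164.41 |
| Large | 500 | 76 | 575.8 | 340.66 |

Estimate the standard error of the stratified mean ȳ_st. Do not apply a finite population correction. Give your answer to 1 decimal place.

SE(ȳ_st) ≈ 14.8

V̂(ȳ_st) = Σ W_h² s_h²/n_h, with W_h = N_h/N and N = 1500:
  stratum Small: (1000/1500)²·164.41²/238 = 50.4774
  stratum Large: (500/1500)²·340.66²/76 = 169.663
V̂(ȳ_st) = 220.14
SE(ȳ_st) = √220.14 = 14.8371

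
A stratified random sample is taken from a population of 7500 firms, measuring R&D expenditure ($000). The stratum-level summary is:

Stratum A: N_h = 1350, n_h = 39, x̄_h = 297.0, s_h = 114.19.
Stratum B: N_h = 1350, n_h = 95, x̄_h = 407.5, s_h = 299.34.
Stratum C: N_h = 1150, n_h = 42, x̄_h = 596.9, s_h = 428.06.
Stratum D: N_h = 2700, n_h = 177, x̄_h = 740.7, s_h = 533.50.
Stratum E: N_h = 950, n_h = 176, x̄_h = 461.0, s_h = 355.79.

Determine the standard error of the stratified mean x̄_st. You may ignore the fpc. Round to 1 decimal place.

SE(x̄_st) ≈ 19.1

V̂(x̄_st) = Σ W_h² s_h²/n_h, with W_h = N_h/N and N = 7500:
  stratum A: (1350/7500)²·114.19²/39 = 10.8327
  stratum B: (1350/7500)²·299.34²/95 = 30.5598
  stratum C: (1150/7500)²·428.06²/42 = 102.573
  stratum D: (2700/7500)²·533.50²/177 = 208.401
  stratum E: (950/7500)²·355.79²/176 = 11.5398
V̂(x̄_st) = 363.907
SE(x̄_st) = √363.907 = 19.0763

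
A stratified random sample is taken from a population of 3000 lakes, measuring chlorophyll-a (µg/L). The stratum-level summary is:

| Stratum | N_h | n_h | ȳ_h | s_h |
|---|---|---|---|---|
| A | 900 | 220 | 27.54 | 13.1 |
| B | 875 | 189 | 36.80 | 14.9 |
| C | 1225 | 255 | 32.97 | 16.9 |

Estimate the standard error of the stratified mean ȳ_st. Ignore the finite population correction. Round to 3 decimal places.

V̂(ȳ_st) = Σ W_h² s_h²/n_h, with W_h = N_h/N and N = 3000:
  stratum A: (900/3000)²·13.1²/220 = 0.0702041
  stratum B: (875/3000)²·14.9²/189 = 0.0999273
  stratum C: (1225/3000)²·16.9²/255 = 0.186751
V̂(ȳ_st) = 0.356882
SE(ȳ_st) = √0.356882 = 0.597396

SE(ȳ_st) ≈ 0.597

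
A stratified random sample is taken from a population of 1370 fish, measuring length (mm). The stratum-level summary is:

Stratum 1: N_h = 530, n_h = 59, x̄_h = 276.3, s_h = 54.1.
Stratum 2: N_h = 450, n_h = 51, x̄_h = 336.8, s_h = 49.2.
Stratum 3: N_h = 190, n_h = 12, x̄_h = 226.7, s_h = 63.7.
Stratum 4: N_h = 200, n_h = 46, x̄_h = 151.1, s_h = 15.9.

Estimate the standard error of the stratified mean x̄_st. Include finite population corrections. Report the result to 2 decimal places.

V̂(x̄_st) = Σ W_h² (1 − n_h/N_h) s_h²/n_h, with W_h = N_h/N and N = 1370:
  stratum 1: (530/1370)²·(1 − 59/530)·54.1²/59 = 6.59779
  stratum 2: (450/1370)²·(1 − 51/450)·49.2²/51 = 4.54051
  stratum 3: (190/1370)²·(1 − 12/190)·63.7²/12 = 6.09298
  stratum 4: (200/1370)²·(1 − 46/200)·15.9²/46 = 0.0901874
V̂(x̄_st) = 17.3215
SE(x̄_st) = √17.3215 = 4.16191

SE(x̄_st) ≈ 4.16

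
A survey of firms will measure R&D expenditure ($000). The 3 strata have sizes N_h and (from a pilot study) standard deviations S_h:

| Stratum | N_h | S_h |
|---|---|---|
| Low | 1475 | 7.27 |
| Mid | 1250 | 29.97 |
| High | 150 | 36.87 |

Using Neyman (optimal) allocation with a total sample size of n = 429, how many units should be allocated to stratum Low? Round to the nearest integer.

Neyman allocation: n_h = n · N_h S_h / Σ N_i S_i, with n = 429.
  stratum Low: N_h·S_h = 1475·7.27 = 10723.25
  stratum Mid: N_h·S_h = 1250·29.97 = 37462.50
  stratum High: N_h·S_h = 150·36.87 = 5530.50
Σ N_h S_h = 53716.25
n for stratum Low = 429·10723.25/53716.25 = 85.640 → 86

86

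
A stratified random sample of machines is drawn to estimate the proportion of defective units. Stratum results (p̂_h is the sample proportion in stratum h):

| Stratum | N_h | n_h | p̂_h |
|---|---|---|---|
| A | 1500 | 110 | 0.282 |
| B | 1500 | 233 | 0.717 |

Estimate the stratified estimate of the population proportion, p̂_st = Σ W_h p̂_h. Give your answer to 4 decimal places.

N = 3000; stratum weights W_h = N_h/N.
p̂_st = Σ W_h p̂_h = (1500·0.282 + 1500·0.717)/3000 = 0.49950

p̂_st ≈ 0.4995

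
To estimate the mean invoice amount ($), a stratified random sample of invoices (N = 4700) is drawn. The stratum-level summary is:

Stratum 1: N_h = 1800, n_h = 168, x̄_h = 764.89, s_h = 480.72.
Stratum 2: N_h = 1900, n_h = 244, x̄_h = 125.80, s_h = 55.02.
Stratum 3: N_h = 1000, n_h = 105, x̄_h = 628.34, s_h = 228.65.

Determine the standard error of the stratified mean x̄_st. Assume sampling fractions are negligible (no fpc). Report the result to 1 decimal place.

SE(x̄_st) ≈ 15.0

V̂(x̄_st) = Σ W_h² s_h²/n_h, with W_h = N_h/N and N = 4700:
  stratum 1: (1800/4700)²·480.72²/168 = 201.755
  stratum 2: (1900/4700)²·55.02²/244 = 2.02751
  stratum 3: (1000/4700)²·228.65²/105 = 22.5402
V̂(x̄_st) = 226.323
SE(x̄_st) = √226.323 = 15.044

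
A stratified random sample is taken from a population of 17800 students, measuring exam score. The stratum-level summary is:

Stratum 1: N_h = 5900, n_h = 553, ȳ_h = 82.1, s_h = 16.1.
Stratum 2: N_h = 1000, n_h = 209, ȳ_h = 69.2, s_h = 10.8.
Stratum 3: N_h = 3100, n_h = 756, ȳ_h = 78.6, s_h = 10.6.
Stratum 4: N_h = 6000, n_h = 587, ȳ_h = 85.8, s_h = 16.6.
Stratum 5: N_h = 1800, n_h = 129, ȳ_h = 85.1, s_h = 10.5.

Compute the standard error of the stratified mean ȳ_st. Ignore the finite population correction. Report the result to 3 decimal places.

SE(ȳ_st) ≈ 0.346

V̂(ȳ_st) = Σ W_h² s_h²/n_h, with W_h = N_h/N and N = 17800:
  stratum 1: (5900/17800)²·16.1²/553 = 0.051498
  stratum 2: (1000/17800)²·10.8²/209 = 0.00176141
  stratum 3: (3100/17800)²·10.6²/756 = 0.00450789
  stratum 4: (6000/17800)²·16.6²/587 = 0.0533385
  stratum 5: (1800/17800)²·10.5²/129 = 0.00873965
V̂(ȳ_st) = 0.119845
SE(ȳ_st) = √0.119845 = 0.346187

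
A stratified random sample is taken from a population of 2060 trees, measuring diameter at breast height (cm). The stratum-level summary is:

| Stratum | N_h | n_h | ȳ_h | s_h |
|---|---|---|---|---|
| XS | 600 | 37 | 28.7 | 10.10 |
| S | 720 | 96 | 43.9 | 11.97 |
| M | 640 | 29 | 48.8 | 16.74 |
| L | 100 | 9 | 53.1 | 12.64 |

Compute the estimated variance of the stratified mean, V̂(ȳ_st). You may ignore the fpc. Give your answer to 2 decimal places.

V̂(ȳ_st) ≈ 1.39

V̂(ȳ_st) = Σ W_h² s_h²/n_h, with W_h = N_h/N and N = 2060:
  stratum XS: (600/2060)²·10.10²/37 = 0.233889
  stratum S: (720/2060)²·11.97²/96 = 0.182326
  stratum M: (640/2060)²·16.74²/29 = 0.932692
  stratum L: (100/2060)²·12.64²/9 = 0.0418328
V̂(ȳ_st) = 1.39074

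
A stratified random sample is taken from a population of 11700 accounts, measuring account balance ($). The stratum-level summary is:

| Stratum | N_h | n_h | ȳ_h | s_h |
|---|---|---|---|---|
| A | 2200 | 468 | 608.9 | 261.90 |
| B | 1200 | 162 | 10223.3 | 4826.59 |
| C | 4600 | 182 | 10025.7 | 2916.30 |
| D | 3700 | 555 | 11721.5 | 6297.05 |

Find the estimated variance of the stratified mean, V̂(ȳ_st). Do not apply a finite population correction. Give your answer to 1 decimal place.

V̂(ȳ_st) = Σ W_h² s_h²/n_h, with W_h = N_h/N and N = 11700:
  stratum A: (2200/11700)²·261.90²/468 = 5.18202
  stratum B: (1200/11700)²·4826.59²/162 = 1512.71
  stratum C: (4600/11700)²·2916.30²/182 = 7223.32
  stratum D: (3700/11700)²·6297.05²/555 = 7145.18
V̂(ȳ_st) = 15886.4

V̂(ȳ_st) ≈ 15886.4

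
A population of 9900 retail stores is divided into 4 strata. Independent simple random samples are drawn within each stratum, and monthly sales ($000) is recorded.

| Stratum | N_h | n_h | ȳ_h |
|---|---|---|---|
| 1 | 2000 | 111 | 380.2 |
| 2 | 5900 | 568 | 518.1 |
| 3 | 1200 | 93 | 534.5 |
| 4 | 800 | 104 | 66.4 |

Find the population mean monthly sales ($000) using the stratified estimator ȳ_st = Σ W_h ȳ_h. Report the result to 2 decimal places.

N = Σ N_h = 9900. Stratum weights W_h = N_h/N.
ȳ_st = (2000·380.2 + 5900·518.1 + 1200·534.5 + 800·66.4) / 9900 = 455.7283

ȳ_st ≈ 455.73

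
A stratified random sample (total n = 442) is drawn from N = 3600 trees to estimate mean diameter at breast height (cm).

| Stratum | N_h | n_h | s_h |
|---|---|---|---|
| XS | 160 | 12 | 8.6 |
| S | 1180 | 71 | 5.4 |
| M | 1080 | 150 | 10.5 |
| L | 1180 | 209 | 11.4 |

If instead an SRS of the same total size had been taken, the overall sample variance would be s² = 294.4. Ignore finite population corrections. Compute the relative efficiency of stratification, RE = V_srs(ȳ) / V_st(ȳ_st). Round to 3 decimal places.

V̂(ȳ_st) = Σ W_h² s_h²/n_h, with W_h = N_h/N and N = 3600:
  stratum XS: (160/3600)²·8.6²/12 = 0.0121745
  stratum S: (1180/3600)²·5.4²/71 = 0.0441254
  stratum M: (1080/3600)²·10.5²/150 = 0.06615
  stratum L: (1180/3600)²·11.4²/209 = 0.0668071
V_st = 0.189257
V_srs = s²/n = 294.4/442 = 0.666063
Relative efficiency = V_srs / V_st = 0.666063/0.189257 = 3.5194

RE ≈ 3.519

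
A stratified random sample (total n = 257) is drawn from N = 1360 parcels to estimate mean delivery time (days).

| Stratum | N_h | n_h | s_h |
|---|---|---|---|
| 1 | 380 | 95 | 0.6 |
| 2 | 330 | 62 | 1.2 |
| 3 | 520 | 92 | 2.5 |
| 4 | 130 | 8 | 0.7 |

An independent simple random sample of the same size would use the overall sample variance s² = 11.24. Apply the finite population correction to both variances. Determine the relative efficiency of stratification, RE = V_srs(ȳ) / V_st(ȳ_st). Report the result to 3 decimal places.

V̂(ȳ_st) = Σ W_h² (1 − n_h/N_h) s_h²/n_h, with W_h = N_h/N and N = 1360:
  stratum 1: (380/1360)²·(1 − 95/380)·0.6²/95 = 0.000221886
  stratum 2: (330/1360)²·(1 − 62/330)·1.2²/62 = 0.00111056
  stratum 3: (520/1360)²·(1 − 92/520)·2.5²/92 = 0.00817451
  stratum 4: (130/1360)²·(1 − 8/130)·0.7²/8 = 0.000525208
V_st = 0.0100322
V_srs = (1 − 257/1360)·11.24/257 = 0.0354707
Relative efficiency = V_srs / V_st = 0.0354707/0.0100322 = 3.5357

RE ≈ 3.536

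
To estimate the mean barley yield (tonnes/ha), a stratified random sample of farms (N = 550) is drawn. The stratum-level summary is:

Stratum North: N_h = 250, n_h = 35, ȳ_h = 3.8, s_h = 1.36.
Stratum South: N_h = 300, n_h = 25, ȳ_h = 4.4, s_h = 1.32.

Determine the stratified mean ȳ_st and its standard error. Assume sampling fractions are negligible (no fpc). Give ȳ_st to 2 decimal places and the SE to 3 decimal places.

ȳ_st ≈ 4.13, SE ≈ 0.178

ȳ_st = Σ W_h ȳ_h = (250·3.8 + 300·4.4)/550 = 4.12727
V̂(ȳ_st) = Σ W_h² s_h²/n_h, with W_h = N_h/N and N = 550:
  stratum North: (250/550)²·1.36²/35 = 0.0109185
  stratum South: (300/550)²·1.32²/25 = 0.020736
V̂(ȳ_st) = 0.0316545
SE(ȳ_st) = √0.0316545 = 0.177917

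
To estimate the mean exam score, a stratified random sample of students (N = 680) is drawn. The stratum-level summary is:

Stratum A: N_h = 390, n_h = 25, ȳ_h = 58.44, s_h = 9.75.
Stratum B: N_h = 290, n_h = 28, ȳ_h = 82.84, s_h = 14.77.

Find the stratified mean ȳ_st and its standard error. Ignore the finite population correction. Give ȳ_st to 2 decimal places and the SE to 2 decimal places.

ȳ_st ≈ 68.85, SE ≈ 1.63

ȳ_st = Σ W_h ȳ_h = (390·58.44 + 290·82.84)/680 = 68.84588
V̂(ȳ_st) = Σ W_h² s_h²/n_h, with W_h = N_h/N and N = 680:
  stratum A: (390/680)²·9.75²/25 = 1.25078
  stratum B: (290/680)²·14.77²/28 = 1.41704
V̂(ȳ_st) = 2.66782
SE(ȳ_st) = √2.66782 = 1.63335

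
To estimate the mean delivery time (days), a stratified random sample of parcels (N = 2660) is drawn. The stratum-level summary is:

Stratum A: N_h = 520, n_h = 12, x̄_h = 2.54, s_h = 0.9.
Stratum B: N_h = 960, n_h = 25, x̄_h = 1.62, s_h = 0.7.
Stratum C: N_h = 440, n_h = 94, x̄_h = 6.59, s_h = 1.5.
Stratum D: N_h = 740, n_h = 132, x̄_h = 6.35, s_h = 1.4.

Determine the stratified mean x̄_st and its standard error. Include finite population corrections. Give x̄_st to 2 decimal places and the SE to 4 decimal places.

x̄_st = Σ W_h x̄_h = (520·2.54 + 960·1.62 + 440·6.59 + 740·6.35)/2660 = 3.93782
V̂(x̄_st) = Σ W_h² (1 − n_h/N_h) s_h²/n_h, with W_h = N_h/N and N = 2660:
  stratum A: (520/2660)²·(1 − 12/520)·0.9²/12 = 0.00252004
  stratum B: (960/2660)²·(1 − 25/960)·0.7²/25 = 0.00248643
  stratum C: (440/2660)²·(1 − 94/440)·1.5²/94 = 0.000515015
  stratum D: (740/2660)²·(1 − 132/740)·1.4²/132 = 0.000944179
V̂(x̄_st) = 0.00646566
SE(x̄_st) = √0.00646566 = 0.0804093

x̄_st ≈ 3.94, SE ≈ 0.0804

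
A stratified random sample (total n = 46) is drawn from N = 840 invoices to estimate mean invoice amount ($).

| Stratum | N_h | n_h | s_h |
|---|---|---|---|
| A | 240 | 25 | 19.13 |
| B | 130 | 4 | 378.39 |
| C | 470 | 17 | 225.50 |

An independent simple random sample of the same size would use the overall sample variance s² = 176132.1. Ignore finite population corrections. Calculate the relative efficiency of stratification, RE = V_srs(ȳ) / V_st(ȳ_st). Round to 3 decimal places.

RE ≈ 2.133

V̂(ȳ_st) = Σ W_h² s_h²/n_h, with W_h = N_h/N and N = 840:
  stratum A: (240/840)²·19.13²/25 = 1.19496
  stratum B: (130/840)²·378.39²/4 = 857.329
  stratum C: (470/840)²·225.50²/17 = 936.443
V_st = 1794.97
V_srs = s²/n = 176132.1/46 = 3828.96
Relative efficiency = V_srs / V_st = 3828.96/1794.97 = 2.1332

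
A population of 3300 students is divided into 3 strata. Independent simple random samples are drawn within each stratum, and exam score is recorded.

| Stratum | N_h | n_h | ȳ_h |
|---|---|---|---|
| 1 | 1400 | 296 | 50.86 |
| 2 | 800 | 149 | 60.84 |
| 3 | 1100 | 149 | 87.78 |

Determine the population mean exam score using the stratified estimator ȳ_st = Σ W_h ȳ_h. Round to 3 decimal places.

ȳ_st ≈ 65.586

N = Σ N_h = 3300. Stratum weights W_h = N_h/N.
ȳ_st = (1400·50.86 + 800·60.84 + 1100·87.78) / 3300 = 65.58606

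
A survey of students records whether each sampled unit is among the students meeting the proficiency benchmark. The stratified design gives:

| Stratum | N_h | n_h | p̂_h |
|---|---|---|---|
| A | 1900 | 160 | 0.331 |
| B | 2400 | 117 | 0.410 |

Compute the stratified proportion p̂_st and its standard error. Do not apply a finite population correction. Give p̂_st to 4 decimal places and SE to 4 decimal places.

p̂_st ≈ 0.3751, SE ≈ 0.0304

N = 4300; stratum weights W_h = N_h/N.
p̂_st = Σ W_h p̂_h = (1900·0.331 + 2400·0.410)/4300 = 0.37509
V̂(p̂_st) = Σ W_h² p̂_h(1−p̂_h)/(n_h−1):
  stratum A: (1900/4300)²·0.331·0.669/159 = 0.000271911
  stratum B: (2400/4300)²·0.410·0.590/116 = 0.000649626
V̂(p̂_st) = 0.000921537; SE = √V̂ = 0.0303568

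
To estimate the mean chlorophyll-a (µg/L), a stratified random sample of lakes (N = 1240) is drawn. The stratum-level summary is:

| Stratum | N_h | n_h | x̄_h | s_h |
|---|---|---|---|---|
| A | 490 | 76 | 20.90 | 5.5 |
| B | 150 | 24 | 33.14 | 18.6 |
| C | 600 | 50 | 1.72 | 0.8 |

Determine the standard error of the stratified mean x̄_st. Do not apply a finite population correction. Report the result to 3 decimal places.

V̂(x̄_st) = Σ W_h² s_h²/n_h, with W_h = N_h/N and N = 1240:
  stratum A: (490/1240)²·5.5²/76 = 0.0621528
  stratum B: (150/1240)²·18.6²/24 = 0.210938
  stratum C: (600/1240)²·0.8²/50 = 0.00299688
V̂(x̄_st) = 0.276087
SE(x̄_st) = √0.276087 = 0.52544

SE(x̄_st) ≈ 0.525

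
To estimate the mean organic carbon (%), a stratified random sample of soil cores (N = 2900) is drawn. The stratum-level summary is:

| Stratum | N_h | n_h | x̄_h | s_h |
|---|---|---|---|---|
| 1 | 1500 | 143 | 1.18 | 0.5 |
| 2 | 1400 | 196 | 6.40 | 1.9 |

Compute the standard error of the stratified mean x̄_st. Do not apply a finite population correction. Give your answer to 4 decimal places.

V̂(x̄_st) = Σ W_h² s_h²/n_h, with W_h = N_h/N and N = 2900:
  stratum 1: (1500/2900)²·0.5²/143 = 0.000467725
  stratum 2: (1400/2900)²·1.9²/196 = 0.00429251
V̂(x̄_st) = 0.00476023
SE(x̄_st) = √0.00476023 = 0.0689944

SE(x̄_st) ≈ 0.0690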